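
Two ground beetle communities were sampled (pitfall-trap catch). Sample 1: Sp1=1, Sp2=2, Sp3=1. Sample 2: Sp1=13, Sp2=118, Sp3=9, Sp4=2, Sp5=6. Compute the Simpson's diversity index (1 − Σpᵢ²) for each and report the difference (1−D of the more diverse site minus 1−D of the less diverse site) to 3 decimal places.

Sample 1: N=4, proportions 0.25, 0.5, 0.25, giving 1−D = 0.62500 (working shown to 5 dp, full precision carried).
Sample 2: N=148, proportions 0.08784, 0.7973, 0.06081, 0.01351, 0.04054, giving 1−D = 0.35108.
Difference = |0.62500 − 0.35108| = 0.27392, i.e. 0.274 to 3 decimal places.

0.274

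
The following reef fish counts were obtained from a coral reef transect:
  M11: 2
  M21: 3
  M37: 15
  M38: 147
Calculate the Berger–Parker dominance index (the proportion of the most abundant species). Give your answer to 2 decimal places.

Total N = 2+3+15+147 = 167, so the proportions are 0.012, 0.018, 0.0898, 0.8802 (working shown to 4 dp, full precision carried).
The largest proportion is 0.8802, i.e. d = 0.88 to 2 decimal places.

0.88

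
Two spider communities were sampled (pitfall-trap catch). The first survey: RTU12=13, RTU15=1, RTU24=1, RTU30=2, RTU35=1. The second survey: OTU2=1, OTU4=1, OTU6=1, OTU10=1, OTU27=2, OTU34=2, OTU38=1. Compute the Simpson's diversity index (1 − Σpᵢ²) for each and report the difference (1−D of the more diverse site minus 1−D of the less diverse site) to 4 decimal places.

The first survey: N=18, proportions 0.722222, 0.055556, 0.055556, 0.111111, 0.055556, giving 1−D = 0.456790 (working shown to 6 dp, full precision carried).
The second survey: N=9, proportions 0.111111, 0.111111, 0.111111, 0.111111, 0.222222, 0.222222, 0.111111, giving 1−D = 0.839506.
Difference = |0.456790 − 0.839506| = 0.382716, i.e. 0.3827 to 4 decimal places.

0.3827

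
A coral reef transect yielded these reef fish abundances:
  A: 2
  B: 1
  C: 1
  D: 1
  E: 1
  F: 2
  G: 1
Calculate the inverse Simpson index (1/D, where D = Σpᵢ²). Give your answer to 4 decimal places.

Total N = 2+1+1+1+1+2+1 = 9, so the proportions are 0.22222222, 0.11111111, 0.11111111, 0.11111111, 0.11111111, 0.22222222, 0.11111111 (working shown to 8 dp, full precision carried).
D = 0.22222222² + 0.11111111² + 0.11111111² + 0.11111111² + 0.11111111² + 0.22222222² + 0.11111111² = 0.04938272 + 0.01234568 + 0.01234568 + 0.01234568 + 0.01234568 + 0.04938272 + 0.01234568 = 0.16049383.
So 1/D = 6.230769, i.e. 6.2308 to 4 decimal places.

6.2308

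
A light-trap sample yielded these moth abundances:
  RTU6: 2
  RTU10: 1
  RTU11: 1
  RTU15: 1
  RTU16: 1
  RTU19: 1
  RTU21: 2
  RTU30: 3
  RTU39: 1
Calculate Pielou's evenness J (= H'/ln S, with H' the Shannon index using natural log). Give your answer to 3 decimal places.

0.955

Total N = 2+1+1+1+1+1+2+3+1 = 13, so the proportions are 0.15385, 0.07692, 0.07692, 0.07692, 0.07692, 0.07692, 0.15385, 0.23077, 0.07692 (working shown to 5 dp, full precision carried).
H' = −Σ pᵢ ln pᵢ = −((-0.28797) + (-0.19730) + (-0.19730) + (-0.19730) + (-0.19730) + (-0.19730) + (-0.28797) + (-0.33839) + (-0.19730)) = 2.09815.
With S = 9 species, ln S = 2.19722, so J = 2.09815/2.19722 = 0.95491, i.e. 0.955 to 3 decimal places.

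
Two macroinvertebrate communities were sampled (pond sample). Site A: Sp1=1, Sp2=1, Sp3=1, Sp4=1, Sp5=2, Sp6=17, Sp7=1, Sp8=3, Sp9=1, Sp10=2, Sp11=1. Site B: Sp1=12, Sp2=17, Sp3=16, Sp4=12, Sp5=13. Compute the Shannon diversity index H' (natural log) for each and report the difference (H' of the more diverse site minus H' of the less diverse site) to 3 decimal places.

Site A: N=31, proportions 0.032258, 0.032258, 0.032258, 0.032258, 0.064516, 0.548387, 0.032258, 0.096774, 0.032258, 0.064516, 0.032258, giving H' = 1.684534 (working shown to 6 dp, full precision carried).
Site B: N=70, proportions 0.171429, 0.242857, 0.228571, 0.171429, 0.185714, giving H' = 1.598379.
Difference = |1.684534 − 1.598379| = 0.086155, i.e. 0.086 to 3 decimal places.

0.086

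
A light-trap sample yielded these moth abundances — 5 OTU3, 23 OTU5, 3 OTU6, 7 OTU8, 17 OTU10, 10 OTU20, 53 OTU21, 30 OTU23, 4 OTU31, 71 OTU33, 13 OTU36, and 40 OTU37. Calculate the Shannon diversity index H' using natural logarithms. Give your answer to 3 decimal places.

2.107

Total N = 5+23+3+7+17+10+53+30+4+71+13+40 = 276, so the proportions are 0.01812, 0.08333, 0.01087, 0.02536, 0.06159, 0.03623, 0.19203, 0.1087, 0.01449, 0.25725, 0.0471, 0.14493 (working shown to 5 dp, full precision carried).
Each pᵢ ln pᵢ term: 0.01812×(-4.01096)=-0.07266, 0.08333×(-2.48491)=-0.20708, 0.01087×(-4.52179)=-0.04915, 0.02536×(-3.67449)=-0.09319, 0.06159×(-2.78719)=-0.17167, 0.03623×(-3.31782)=-0.12021, 0.19203×(-1.65011)=-0.31687, 0.1087×(-2.21920)=-0.24122, 0.01449×(-4.23411)=-0.06136, 0.25725×(-1.35772)=-0.34927, 0.0471×(-3.05545)=-0.14392, 0.14493×(-1.93152)=-0.27993.
Sum = -2.10653, so H' = 2.107.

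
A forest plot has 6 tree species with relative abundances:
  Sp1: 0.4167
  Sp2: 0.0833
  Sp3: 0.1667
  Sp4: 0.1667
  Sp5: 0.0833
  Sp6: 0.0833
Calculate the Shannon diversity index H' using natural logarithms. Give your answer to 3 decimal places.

1.583

Each pᵢ ln pᵢ term (working shown to 5 dp, full precision carried): 0.4167×(-0.87539)=-0.36477, 0.0833×(-2.48531)=-0.20703, 0.1667×(-1.79156)=-0.29865, 0.1667×(-1.79156)=-0.29865, 0.0833×(-2.48531)=-0.20703, 0.0833×(-2.48531)=-0.20703.
Sum = -1.58316, so H' = 1.583.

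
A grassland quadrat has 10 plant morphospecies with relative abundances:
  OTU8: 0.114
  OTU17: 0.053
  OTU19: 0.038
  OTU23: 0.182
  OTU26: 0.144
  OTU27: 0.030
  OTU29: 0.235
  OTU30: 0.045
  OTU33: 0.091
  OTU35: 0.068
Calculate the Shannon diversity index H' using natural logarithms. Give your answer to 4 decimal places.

Each pᵢ ln pᵢ term (working shown to 6 dp, full precision carried): 0.114×(-2.171557)=-0.247557, 0.053×(-2.937463)=-0.155686, 0.038×(-3.270169)=-0.124266, 0.182×(-1.703749)=-0.310082, 0.144×(-1.937942)=-0.279064, 0.03×(-3.506558)=-0.105197, 0.235×(-1.448170)=-0.340320, 0.045×(-3.101093)=-0.139549, 0.091×(-2.396896)=-0.218118, 0.068×(-2.688248)=-0.182801.
Sum = -2.102640, so H' = 2.1026.

2.1026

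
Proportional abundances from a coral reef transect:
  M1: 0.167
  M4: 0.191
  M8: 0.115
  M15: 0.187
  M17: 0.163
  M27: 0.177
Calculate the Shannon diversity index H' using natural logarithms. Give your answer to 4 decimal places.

Each pᵢ ln pᵢ term (working shown to 6 dp, full precision carried): 0.167×(-1.789761)=-0.298890, 0.191×(-1.655482)=-0.316197, 0.115×(-2.162823)=-0.248725, 0.187×(-1.676647)=-0.313533, 0.163×(-1.814005)=-0.295683, 0.177×(-1.731606)=-0.306494.
Sum = -1.779522, so H' = 1.7795.

1.7795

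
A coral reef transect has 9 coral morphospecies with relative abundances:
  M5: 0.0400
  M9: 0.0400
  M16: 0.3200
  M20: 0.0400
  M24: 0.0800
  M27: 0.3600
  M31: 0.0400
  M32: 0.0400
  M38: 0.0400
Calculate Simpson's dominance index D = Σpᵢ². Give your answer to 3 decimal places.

D = 0.04² + 0.04² + 0.32² + 0.04² + 0.08² + 0.36² + 0.04² + 0.04² + 0.04² = 0.00160 + 0.00160 + 0.10240 + 0.00160 + 0.00640 + 0.12960 + 0.00160 + 0.00160 + 0.00160 = 0.24800 (working shown to 5 dp, full precision carried).
To 3 decimal places, D = 0.248.

0.248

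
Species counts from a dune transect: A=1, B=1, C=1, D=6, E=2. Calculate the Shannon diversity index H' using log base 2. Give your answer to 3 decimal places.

1.868

Total N = 1+1+1+6+2 = 11, so the proportions are 0.09091, 0.09091, 0.09091, 0.54545, 0.18182 (working shown to 5 dp, full precision carried).
Each pᵢ log₂ pᵢ term: 0.09091×(-3.45943)=-0.31449, 0.09091×(-3.45943)=-0.31449, 0.09091×(-3.45943)=-0.31449, 0.54545×(-0.87447)=-0.47698, 0.18182×(-2.45943)=-0.44717.
Sum = -1.86763, so H' = 1.868.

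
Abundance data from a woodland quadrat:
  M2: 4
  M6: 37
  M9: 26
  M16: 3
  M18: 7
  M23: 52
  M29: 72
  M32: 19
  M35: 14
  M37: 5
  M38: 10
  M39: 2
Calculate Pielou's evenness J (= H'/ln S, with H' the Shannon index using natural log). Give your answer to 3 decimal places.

0.813

Total N = 4+37+26+3+7+52+72+19+14+5+10+2 = 251, so the proportions are 0.01594, 0.14741, 0.10359, 0.01195, 0.02789, 0.20717, 0.28685, 0.0757, 0.05578, 0.01992, 0.03984, 0.00797 (working shown to 5 dp, full precision carried).
H' = −Σ pᵢ ln pᵢ = −((-0.06596) + (-0.28222) + (-0.23487) + (-0.05291) + (-0.09983) + (-0.32613) + (-0.35822) + (-0.19538) + (-0.16099) + (-0.07801) + (-0.12840) + (-0.03850)) = 2.02142.
With S = 12 species, ln S = 2.48491, so J = 2.02142/2.48491 = 0.81348, i.e. 0.813 to 3 decimal places.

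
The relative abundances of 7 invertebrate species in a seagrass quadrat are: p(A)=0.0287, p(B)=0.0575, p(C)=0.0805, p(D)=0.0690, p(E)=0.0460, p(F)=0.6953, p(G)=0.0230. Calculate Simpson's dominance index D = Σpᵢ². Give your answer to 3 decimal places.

D = 0.0287² + 0.0575² + 0.0805² + 0.069² + 0.046² + 0.6953² + 0.023² = 0.00082 + 0.00331 + 0.00648 + 0.00476 + 0.00212 + 0.48344 + 0.00053 = 0.50146 (working shown to 5 dp, full precision carried).
To 3 decimal places, D = 0.501.

0.501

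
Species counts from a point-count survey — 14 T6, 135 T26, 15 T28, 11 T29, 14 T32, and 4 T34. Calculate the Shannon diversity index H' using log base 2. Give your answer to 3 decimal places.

Total N = 14+135+15+11+14+4 = 193, so the proportions are 0.07254, 0.69948, 0.07772, 0.05699, 0.07254, 0.02073 (working shown to 5 dp, full precision carried).
Each pᵢ log₂ pᵢ term: 0.07254×(-3.78510)=-0.27457, 0.69948×(-0.51564)=-0.36068, 0.07772×(-3.68557)=-0.28644, 0.05699×(-4.13303)=-0.23556, 0.07254×(-3.78510)=-0.27457, 0.02073×(-5.59246)=-0.11591.
Sum = -1.54773, so H' = 1.548.

1.548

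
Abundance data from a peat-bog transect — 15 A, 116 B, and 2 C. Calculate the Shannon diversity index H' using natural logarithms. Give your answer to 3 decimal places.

0.429

Total N = 15+116+2 = 133, so the proportions are 0.11278, 0.87218, 0.01504 (working shown to 5 dp, full precision carried).
Each pᵢ ln pᵢ term: 0.11278×(-2.18230)=-0.24612, 0.87218×(-0.13676)=-0.11928, 0.01504×(-4.19720)=-0.06312.
Sum = -0.42852, so H' = 0.429.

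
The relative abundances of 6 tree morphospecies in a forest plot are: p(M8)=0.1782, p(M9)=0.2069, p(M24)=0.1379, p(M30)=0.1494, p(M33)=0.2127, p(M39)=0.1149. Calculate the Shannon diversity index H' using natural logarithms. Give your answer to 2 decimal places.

1.77

Each pᵢ ln pᵢ term (working shown to 4 dp, full precision carried): 0.1782×(-1.7248)=-0.3074, 0.2069×(-1.5755)=-0.3260, 0.1379×(-1.9812)=-0.2732, 0.1494×(-1.9011)=-0.2840, 0.2127×(-1.5479)=-0.3292, 0.1149×(-2.1637)=-0.2486.
Sum = -1.7684, so H' = 1.77.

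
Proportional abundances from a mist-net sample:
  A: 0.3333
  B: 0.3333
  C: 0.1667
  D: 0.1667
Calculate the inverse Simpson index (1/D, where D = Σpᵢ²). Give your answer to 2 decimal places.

3.60

D = 0.3333² + 0.3333² + 0.1667² + 0.1667² = 0.111089 + 0.111089 + 0.027789 + 0.027789 = 0.277756 (working shown to 6 dp, full precision carried).
So 1/D = 3.6003, i.e. 3.60 to 2 decimal places.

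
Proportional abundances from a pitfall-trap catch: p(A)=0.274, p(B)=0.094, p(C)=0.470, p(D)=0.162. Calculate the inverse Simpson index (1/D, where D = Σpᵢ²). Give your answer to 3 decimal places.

3.021

D = 0.274² + 0.094² + 0.47² + 0.162² = 0.075076 + 0.008836 + 0.220900 + 0.026244 = 0.331056 (working shown to 6 dp, full precision carried).
So 1/D = 3.02064, i.e. 3.021 to 3 decimal places.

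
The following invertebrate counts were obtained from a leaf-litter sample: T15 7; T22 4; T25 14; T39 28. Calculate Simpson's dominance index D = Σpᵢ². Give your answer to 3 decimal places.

Total N = 7+4+14+28 = 53, so the proportions are 0.13208, 0.07547, 0.26415, 0.5283 (working shown to 5 dp, full precision carried).
D = 0.13208² + 0.07547² + 0.26415² + 0.5283² = 0.01744 + 0.00570 + 0.06978 + 0.27910 = 0.37202.
To 3 decimal places, D = 0.372.

0.372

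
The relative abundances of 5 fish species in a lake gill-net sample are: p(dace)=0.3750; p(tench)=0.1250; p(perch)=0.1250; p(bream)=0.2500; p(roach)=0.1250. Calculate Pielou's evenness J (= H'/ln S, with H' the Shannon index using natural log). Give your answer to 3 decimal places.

H' = −Σ pᵢ ln pᵢ = −((-0.36781) + (-0.25993) + (-0.25993) + (-0.34657) + (-0.25993)) = 1.49418 (working shown to 5 dp, full precision carried).
With S = 5 species, ln S = 1.60944, so J = 1.49418/1.60944 = 0.92838, i.e. 0.928 to 3 decimal places.

0.928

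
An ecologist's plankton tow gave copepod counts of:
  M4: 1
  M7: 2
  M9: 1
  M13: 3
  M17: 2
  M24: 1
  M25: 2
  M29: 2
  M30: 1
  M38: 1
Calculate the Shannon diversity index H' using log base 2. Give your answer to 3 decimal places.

3.203

Total N = 1+2+1+3+2+1+2+2+1+1 = 16, so the proportions are 0.0625, 0.125, 0.0625, 0.1875, 0.125, 0.0625, 0.125, 0.125, 0.0625, 0.0625 (working shown to 5 dp, full precision carried).
Each pᵢ log₂ pᵢ term: 0.0625×(-4.00000)=-0.25000, 0.125×(-3.00000)=-0.37500, 0.0625×(-4.00000)=-0.25000, 0.1875×(-2.41504)=-0.45282, 0.125×(-3.00000)=-0.37500, 0.0625×(-4.00000)=-0.25000, 0.125×(-3.00000)=-0.37500, 0.125×(-3.00000)=-0.37500, 0.0625×(-4.00000)=-0.25000, 0.0625×(-4.00000)=-0.25000.
Sum = -3.20282, so H' = 3.203.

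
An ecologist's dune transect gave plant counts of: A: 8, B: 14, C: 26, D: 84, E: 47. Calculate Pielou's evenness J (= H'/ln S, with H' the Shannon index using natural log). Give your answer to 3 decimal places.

Total N = 8+14+26+84+47 = 179, so the proportions are 0.04469, 0.07821, 0.14525, 0.46927, 0.26257 (working shown to 5 dp, full precision carried).
H' = −Σ pᵢ ln pᵢ = −((-0.13890) + (-0.19931) + (-0.28023) + (-0.35504) + (-0.35112)) = 1.32460.
With S = 5 species, ln S = 1.60944, so J = 1.32460/1.60944 = 0.82302, i.e. 0.823 to 3 decimal places.

0.823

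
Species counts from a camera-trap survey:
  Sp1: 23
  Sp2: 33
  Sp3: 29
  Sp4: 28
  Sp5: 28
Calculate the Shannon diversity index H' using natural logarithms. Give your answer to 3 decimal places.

1.603

Total N = 23+33+29+28+28 = 141, so the proportions are 0.16312, 0.23404, 0.20567, 0.19858, 0.19858 (working shown to 5 dp, full precision carried).
Each pᵢ ln pᵢ term: 0.16312×(-1.81327)=-0.29578, 0.23404×(-1.45225)=-0.33989, 0.20567×(-1.58146)=-0.32527, 0.19858×(-1.61656)=-0.32102, 0.19858×(-1.61656)=-0.32102.
Sum = -1.60297, so H' = 1.603.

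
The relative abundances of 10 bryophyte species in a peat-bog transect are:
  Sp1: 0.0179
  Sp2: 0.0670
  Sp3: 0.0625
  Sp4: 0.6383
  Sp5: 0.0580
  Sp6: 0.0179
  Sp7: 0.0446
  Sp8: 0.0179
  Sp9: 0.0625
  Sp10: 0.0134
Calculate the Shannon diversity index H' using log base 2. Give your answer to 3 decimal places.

2.008

Each pᵢ log₂ pᵢ term (working shown to 5 dp, full precision carried): 0.0179×(-5.80390)=-0.10389, 0.067×(-3.89970)=-0.26128, 0.0625×(-4.00000)=-0.25000, 0.6383×(-0.64769)=-0.41342, 0.058×(-4.10780)=-0.23825, 0.0179×(-5.80390)=-0.10389, 0.0446×(-4.48681)=-0.20011, 0.0179×(-5.80390)=-0.10389, 0.0625×(-4.00000)=-0.25000, 0.0134×(-6.22162)=-0.08337.
Sum = -2.00811, so H' = 2.008.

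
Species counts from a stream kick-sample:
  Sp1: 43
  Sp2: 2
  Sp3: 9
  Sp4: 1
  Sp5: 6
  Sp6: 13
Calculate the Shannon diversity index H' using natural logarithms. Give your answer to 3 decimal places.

1.237

Total N = 43+2+9+1+6+13 = 74, so the proportions are 0.58108, 0.02703, 0.12162, 0.01351, 0.08108, 0.17568 (working shown to 5 dp, full precision carried).
Each pᵢ ln pᵢ term: 0.58108×(-0.54286)=-0.31545, 0.02703×(-3.61092)=-0.09759, 0.12162×(-2.10684)=-0.25624, 0.01351×(-4.30407)=-0.05816, 0.08108×(-2.51231)=-0.20370, 0.17568×(-1.73912)=-0.30552.
Sum = -1.23666, so H' = 1.237.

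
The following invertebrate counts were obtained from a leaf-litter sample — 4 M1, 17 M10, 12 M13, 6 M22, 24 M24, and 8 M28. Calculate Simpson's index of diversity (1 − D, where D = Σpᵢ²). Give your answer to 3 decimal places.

0.777

Total N = 4+17+12+6+24+8 = 71, so the proportions are 0.05634, 0.23944, 0.16901, 0.08451, 0.33803, 0.11268 (working shown to 5 dp, full precision carried).
D = 0.05634² + 0.23944² + 0.16901² + 0.08451² + 0.33803² + 0.11268² = 0.00317 + 0.05733 + 0.02857 + 0.00714 + 0.11426 + 0.01270 = 0.22317.
So 1 − D = 0.77683, i.e. 0.777 to 3 decimal places.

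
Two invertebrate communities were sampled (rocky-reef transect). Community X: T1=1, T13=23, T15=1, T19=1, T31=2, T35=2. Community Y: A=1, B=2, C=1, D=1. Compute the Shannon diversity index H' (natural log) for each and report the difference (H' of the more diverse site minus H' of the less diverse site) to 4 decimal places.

0.4273

Community X: N=30, proportions 0.033333, 0.766667, 0.033333, 0.033333, 0.066667, 0.066667, giving H' = 0.904899 (working shown to 6 dp, full precision carried).
Community Y: N=5, proportions 0.2, 0.4, 0.2, 0.2, giving H' = 1.332179.
Difference = |0.904899 − 1.332179| = 0.427280, i.e. 0.4273 to 4 decimal places.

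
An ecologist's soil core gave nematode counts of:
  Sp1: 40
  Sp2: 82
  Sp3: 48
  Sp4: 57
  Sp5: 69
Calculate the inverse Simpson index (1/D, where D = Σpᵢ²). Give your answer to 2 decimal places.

Total N = 40+82+48+57+69 = 296, so the proportions are 0.135135, 0.277027, 0.162162, 0.192568, 0.233108 (working shown to 6 dp, full precision carried).
D = 0.135135² + 0.277027² + 0.162162² + 0.192568² + 0.233108² = 0.018262 + 0.076744 + 0.026297 + 0.037082 + 0.054339 = 0.212724.
So 1/D = 4.7009, i.e. 4.70 to 2 decimal places.

4.70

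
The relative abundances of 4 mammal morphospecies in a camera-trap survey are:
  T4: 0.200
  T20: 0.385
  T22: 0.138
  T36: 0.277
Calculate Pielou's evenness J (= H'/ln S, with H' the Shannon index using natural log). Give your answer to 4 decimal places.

0.9509

H' = −Σ pᵢ ln pᵢ = −((-0.321888) + (-0.367487) + (-0.273309) + (-0.355595)) = 1.318279 (working shown to 6 dp, full precision carried).
With S = 4 species, ln S = 1.386294, so J = 1.318279/1.386294 = 0.950937, i.e. 0.9509 to 4 decimal places.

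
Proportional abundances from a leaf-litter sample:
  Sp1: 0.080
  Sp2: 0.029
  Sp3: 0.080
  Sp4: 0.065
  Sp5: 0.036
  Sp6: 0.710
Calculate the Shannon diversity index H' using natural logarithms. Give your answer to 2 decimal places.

Each pᵢ ln pᵢ term (working shown to 4 dp, full precision carried): 0.08×(-2.5257)=-0.2021, 0.029×(-3.5405)=-0.1027, 0.08×(-2.5257)=-0.2021, 0.065×(-2.7334)=-0.1777, 0.036×(-3.3242)=-0.1197, 0.71×(-0.3425)=-0.2432.
Sum = -1.0473, so H' = 1.05.

1.05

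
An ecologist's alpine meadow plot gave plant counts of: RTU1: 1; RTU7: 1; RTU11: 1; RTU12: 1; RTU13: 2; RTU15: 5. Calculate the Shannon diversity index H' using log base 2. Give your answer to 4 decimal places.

2.2222

Total N = 1+1+1+1+2+5 = 11, so the proportions are 0.090909, 0.090909, 0.090909, 0.090909, 0.181818, 0.454545 (working shown to 6 dp, full precision carried).
Each pᵢ log₂ pᵢ term: 0.090909×(-3.459432)=-0.314494, 0.090909×(-3.459432)=-0.314494, 0.090909×(-3.459432)=-0.314494, 0.090909×(-3.459432)=-0.314494, 0.181818×(-2.459432)=-0.447169, 0.454545×(-1.137504)=-0.517047.
Sum = -2.222192, so H' = 2.2222.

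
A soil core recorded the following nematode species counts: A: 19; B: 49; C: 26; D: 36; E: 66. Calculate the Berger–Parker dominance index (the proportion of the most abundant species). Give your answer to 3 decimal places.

Total N = 19+49+26+36+66 = 196, so the proportions are 0.09694, 0.25, 0.13265, 0.18367, 0.33673 (working shown to 5 dp, full precision carried).
The largest proportion is 0.33673, i.e. d = 0.337 to 3 decimal places.

0.337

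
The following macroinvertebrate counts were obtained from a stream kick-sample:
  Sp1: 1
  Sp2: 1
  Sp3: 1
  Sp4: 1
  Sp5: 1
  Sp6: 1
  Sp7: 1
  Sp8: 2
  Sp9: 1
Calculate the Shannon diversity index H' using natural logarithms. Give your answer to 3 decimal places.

Total N = 1+1+1+1+1+1+1+2+1 = 10, so the proportions are 0.1, 0.1, 0.1, 0.1, 0.1, 0.1, 0.1, 0.2, 0.1 (working shown to 5 dp, full precision carried).
Each pᵢ ln pᵢ term: 0.1×(-2.30259)=-0.23026, 0.1×(-2.30259)=-0.23026, 0.1×(-2.30259)=-0.23026, 0.1×(-2.30259)=-0.23026, 0.1×(-2.30259)=-0.23026, 0.1×(-2.30259)=-0.23026, 0.1×(-2.30259)=-0.23026, 0.2×(-1.60944)=-0.32189, 0.1×(-2.30259)=-0.23026.
Sum = -2.16396, so H' = 2.164.

2.164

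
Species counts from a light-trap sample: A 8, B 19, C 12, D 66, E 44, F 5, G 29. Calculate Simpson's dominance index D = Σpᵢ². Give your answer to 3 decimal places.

Total N = 8+19+12+66+44+5+29 = 183, so the proportions are 0.04372, 0.10383, 0.06557, 0.36066, 0.24044, 0.02732, 0.15847 (working shown to 5 dp, full precision carried).
D = 0.04372² + 0.10383² + 0.06557² + 0.36066² + 0.24044² + 0.02732² + 0.15847² = 0.00191 + 0.01078 + 0.00430 + 0.13007 + 0.05781 + 0.00075 + 0.02511 = 0.23073.
To 3 decimal places, D = 0.231.

0.231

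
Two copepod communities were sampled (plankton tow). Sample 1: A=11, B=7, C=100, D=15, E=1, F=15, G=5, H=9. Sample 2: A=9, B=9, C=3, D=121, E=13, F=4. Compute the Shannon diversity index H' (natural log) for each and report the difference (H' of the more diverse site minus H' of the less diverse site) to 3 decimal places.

0.449

Sample 1: N=163, proportions 0.06748, 0.04294, 0.6135, 0.09202, 0.00613, 0.09202, 0.03067, 0.05521, giving H' = 1.35400 (working shown to 5 dp, full precision carried).
Sample 2: N=159, proportions 0.0566, 0.0566, 0.01887, 0.76101, 0.08176, 0.02516, giving H' = 0.90522.
Difference = |1.35400 − 0.90522| = 0.44878, i.e. 0.449 to 3 decimal places.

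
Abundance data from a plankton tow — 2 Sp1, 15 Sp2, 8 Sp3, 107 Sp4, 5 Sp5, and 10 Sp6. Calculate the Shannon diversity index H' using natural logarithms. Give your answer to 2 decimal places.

Total N = 2+15+8+107+5+10 = 147, so the proportions are 0.0136, 0.102, 0.0544, 0.7279, 0.034, 0.068 (working shown to 4 dp, full precision carried).
Each pᵢ ln pᵢ term: 0.0136×(-4.2973)=-0.0585, 0.102×(-2.2824)=-0.2329, 0.0544×(-2.9110)=-0.1584, 0.7279×(-0.3176)=-0.2312, 0.034×(-3.3810)=-0.1150, 0.068×(-2.6878)=-0.1828.
Sum = -0.9788, so H' = 0.98.

0.98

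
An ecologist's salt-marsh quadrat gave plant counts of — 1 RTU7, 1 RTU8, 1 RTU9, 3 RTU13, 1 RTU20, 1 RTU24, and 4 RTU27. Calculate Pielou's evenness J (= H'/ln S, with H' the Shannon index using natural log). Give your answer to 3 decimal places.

Total N = 1+1+1+3+1+1+4 = 12, so the proportions are 0.08333, 0.08333, 0.08333, 0.25, 0.08333, 0.08333, 0.33333 (working shown to 5 dp, full precision carried).
H' = −Σ pᵢ ln pᵢ = −((-0.20708) + (-0.20708) + (-0.20708) + (-0.34657) + (-0.20708) + (-0.20708) + (-0.36620)) = 1.74816.
With S = 7 species, ln S = 1.94591, so J = 1.74816/1.94591 = 0.89837, i.e. 0.898 to 3 decimal places.

0.898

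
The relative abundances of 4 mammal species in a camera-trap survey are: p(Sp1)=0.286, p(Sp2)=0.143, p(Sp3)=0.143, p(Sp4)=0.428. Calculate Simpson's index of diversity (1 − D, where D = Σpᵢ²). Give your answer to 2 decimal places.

0.69

D = 0.286² + 0.143² + 0.143² + 0.428² = 0.0818 + 0.0204 + 0.0204 + 0.1832 = 0.3059 (working shown to 4 dp, full precision carried).
So 1 − D = 0.6941, i.e. 0.69 to 2 decimal places.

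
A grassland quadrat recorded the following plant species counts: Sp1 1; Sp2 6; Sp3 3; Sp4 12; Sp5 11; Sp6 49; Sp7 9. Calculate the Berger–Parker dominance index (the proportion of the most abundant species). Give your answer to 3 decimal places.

Total N = 1+6+3+12+11+49+9 = 91, so the proportions are 0.01099, 0.06593, 0.03297, 0.13187, 0.12088, 0.53846, 0.0989 (working shown to 5 dp, full precision carried).
The largest proportion is 0.53846, i.e. d = 0.538 to 3 decimal places.

0.538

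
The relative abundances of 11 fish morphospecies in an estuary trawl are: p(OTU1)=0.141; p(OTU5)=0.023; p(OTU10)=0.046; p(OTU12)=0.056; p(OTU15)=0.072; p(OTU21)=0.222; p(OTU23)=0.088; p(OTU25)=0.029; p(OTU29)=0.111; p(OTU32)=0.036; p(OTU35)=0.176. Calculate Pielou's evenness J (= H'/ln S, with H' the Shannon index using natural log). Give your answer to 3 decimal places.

H' = −Σ pᵢ ln pᵢ = −((-0.27622) + (-0.08676) + (-0.14164) + (-0.16141) + (-0.18944) + (-0.33413) + (-0.21388) + (-0.10267) + (-0.24400) + (-0.11967) + (-0.30576)) = 2.17559 (working shown to 5 dp, full precision carried).
With S = 11 species, ln S = 2.39790, so J = 2.17559/2.39790 = 0.90729, i.e. 0.907 to 3 decimal places.

0.907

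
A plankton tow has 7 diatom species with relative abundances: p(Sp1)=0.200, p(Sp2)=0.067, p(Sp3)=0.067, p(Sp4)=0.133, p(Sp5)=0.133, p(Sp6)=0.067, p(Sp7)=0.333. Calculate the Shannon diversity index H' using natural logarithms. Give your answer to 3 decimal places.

1.768

Each pᵢ ln pᵢ term (working shown to 5 dp, full precision carried): 0.2×(-1.60944)=-0.32189, 0.067×(-2.70306)=-0.18111, 0.067×(-2.70306)=-0.18111, 0.133×(-2.01741)=-0.26832, 0.133×(-2.01741)=-0.26832, 0.067×(-2.70306)=-0.18111, 0.333×(-1.09961)=-0.36617.
Sum = -1.76800, so H' = 1.768.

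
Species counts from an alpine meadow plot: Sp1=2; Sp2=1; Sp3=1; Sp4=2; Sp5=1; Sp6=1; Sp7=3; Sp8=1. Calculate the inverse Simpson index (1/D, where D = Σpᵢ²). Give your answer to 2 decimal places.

6.55

Total N = 2+1+1+2+1+1+3+1 = 12, so the proportions are 0.166667, 0.083333, 0.083333, 0.166667, 0.083333, 0.083333, 0.25, 0.083333 (working shown to 6 dp, full precision carried).
D = 0.166667² + 0.083333² + 0.083333² + 0.166667² + 0.083333² + 0.083333² + 0.25² + 0.083333² = 0.027778 + 0.006944 + 0.006944 + 0.027778 + 0.006944 + 0.006944 + 0.062500 + 0.006944 = 0.152778.
So 1/D = 6.5455, i.e. 6.55 to 2 decimal places.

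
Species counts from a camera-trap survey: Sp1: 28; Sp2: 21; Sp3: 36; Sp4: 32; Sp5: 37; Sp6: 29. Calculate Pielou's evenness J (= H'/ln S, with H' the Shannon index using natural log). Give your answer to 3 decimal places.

Total N = 28+21+36+32+37+29 = 183, so the proportions are 0.15301, 0.11475, 0.19672, 0.17486, 0.20219, 0.15847 (working shown to 5 dp, full precision carried).
H' = −Σ pᵢ ln pᵢ = −((-0.28723) + (-0.24844) + (-0.31986) + (-0.30492) + (-0.32321) + (-0.29193)) = 1.77559.
With S = 6 species, ln S = 1.79176, so J = 1.77559/1.79176 = 0.99098, i.e. 0.991 to 3 decimal places.

0.991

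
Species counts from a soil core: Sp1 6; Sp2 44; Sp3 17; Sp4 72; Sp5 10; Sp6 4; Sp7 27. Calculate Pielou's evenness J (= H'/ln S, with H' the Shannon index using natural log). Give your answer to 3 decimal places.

Total N = 6+44+17+72+10+4+27 = 180, so the proportions are 0.03333, 0.24444, 0.09444, 0.4, 0.05556, 0.02222, 0.15 (working shown to 5 dp, full precision carried).
H' = −Σ pᵢ ln pᵢ = −((-0.11337) + (-0.34437) + (-0.22286) + (-0.36652) + (-0.16058) + (-0.08459) + (-0.28457)) = 1.57686.
With S = 7 species, ln S = 1.94591, so J = 1.57686/1.94591 = 0.81034, i.e. 0.810 to 3 decimal places.

0.810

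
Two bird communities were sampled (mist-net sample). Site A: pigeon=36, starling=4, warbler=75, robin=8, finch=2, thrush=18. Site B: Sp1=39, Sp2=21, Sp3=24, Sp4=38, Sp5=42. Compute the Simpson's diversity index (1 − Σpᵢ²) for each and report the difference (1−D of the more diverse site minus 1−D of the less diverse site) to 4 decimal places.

Site A: N=143, proportions 0.251748, 0.027972, 0.524476, 0.055944, 0.013986, 0.125874, giving 1−D = 0.641596 (working shown to 6 dp, full precision carried).
Site B: N=164, proportions 0.237805, 0.128049, 0.146341, 0.231707, 0.256098, giving 1−D = 0.786362.
Difference = |0.641596 − 0.786362| = 0.144766, i.e. 0.1448 to 4 decimal places.

0.1448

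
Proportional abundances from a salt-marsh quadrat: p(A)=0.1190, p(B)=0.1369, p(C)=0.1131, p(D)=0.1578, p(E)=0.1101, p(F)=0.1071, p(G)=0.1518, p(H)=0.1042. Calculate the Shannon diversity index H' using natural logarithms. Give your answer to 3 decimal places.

2.067

Each pᵢ ln pᵢ term (working shown to 5 dp, full precision carried): 0.119×(-2.12863)=-0.25331, 0.1369×(-1.98850)=-0.27223, 0.1131×(-2.17948)=-0.24650, 0.1578×(-1.84643)=-0.29137, 0.1101×(-2.20637)=-0.24292, 0.1071×(-2.23399)=-0.23926, 0.1518×(-1.88519)=-0.28617, 0.1042×(-2.26144)=-0.23564.
Sum = -2.06740, so H' = 2.067.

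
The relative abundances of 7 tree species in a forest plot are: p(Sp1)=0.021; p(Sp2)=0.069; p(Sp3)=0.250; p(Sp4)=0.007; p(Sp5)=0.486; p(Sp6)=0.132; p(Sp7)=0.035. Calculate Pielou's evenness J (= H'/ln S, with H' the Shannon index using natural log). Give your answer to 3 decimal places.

0.710

H' = −Σ pᵢ ln pᵢ = −((-0.08113) + (-0.18448) + (-0.34657) + (-0.03473) + (-0.35067) + (-0.26729) + (-0.11733)) = 1.38222 (working shown to 5 dp, full precision carried).
With S = 7 species, ln S = 1.94591, so J = 1.38222/1.94591 = 0.71032, i.e. 0.710 to 3 decimal places.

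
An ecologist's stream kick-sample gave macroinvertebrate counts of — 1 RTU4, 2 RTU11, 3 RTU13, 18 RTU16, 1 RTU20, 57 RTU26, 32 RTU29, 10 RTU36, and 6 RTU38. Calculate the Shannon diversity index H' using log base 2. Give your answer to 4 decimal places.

2.2299

Total N = 1+2+3+18+1+57+32+10+6 = 130, so the proportions are 0.007692, 0.015385, 0.023077, 0.138462, 0.007692, 0.438462, 0.246154, 0.076923, 0.046154 (working shown to 6 dp, full precision carried).
Each pᵢ log₂ pᵢ term: 0.007692×(-7.022368)=-0.054018, 0.015385×(-6.022368)=-0.092652, 0.023077×(-5.437405)=-0.125479, 0.138462×(-2.852443)=-0.394954, 0.007692×(-7.022368)=-0.054018, 0.438462×(-1.189478)=-0.521540, 0.246154×(-2.022368)=-0.497814, 0.076923×(-3.700440)=-0.284649, 0.046154×(-4.437405)=-0.204803.
Sum = -2.229927, so H' = 2.2299.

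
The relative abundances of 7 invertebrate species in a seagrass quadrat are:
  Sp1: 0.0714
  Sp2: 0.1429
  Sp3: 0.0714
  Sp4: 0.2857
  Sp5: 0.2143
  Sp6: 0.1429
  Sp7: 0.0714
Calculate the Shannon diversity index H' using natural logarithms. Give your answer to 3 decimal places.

1.809

Each pᵢ ln pᵢ term (working shown to 5 dp, full precision carried): 0.0714×(-2.63946)=-0.18846, 0.1429×(-1.94561)=-0.27803, 0.0714×(-2.63946)=-0.18846, 0.2857×(-1.25281)=-0.35793, 0.2143×(-1.54038)=-0.33010, 0.1429×(-1.94561)=-0.27803, 0.0714×(-2.63946)=-0.18846.
Sum = -1.80946, so H' = 1.809.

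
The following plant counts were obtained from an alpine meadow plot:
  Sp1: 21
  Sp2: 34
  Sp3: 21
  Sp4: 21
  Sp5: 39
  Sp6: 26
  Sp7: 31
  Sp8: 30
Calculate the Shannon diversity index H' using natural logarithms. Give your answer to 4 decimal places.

2.0539

Total N = 21+34+21+21+39+26+31+30 = 223, so the proportions are 0.09417, 0.152466, 0.09417, 0.09417, 0.174888, 0.116592, 0.139013, 0.134529 (working shown to 6 dp, full precision carried).
Each pᵢ ln pᵢ term: 0.09417×(-2.362649)=-0.222492, 0.152466×(-1.880811)=-0.286760, 0.09417×(-2.362649)=-0.222492, 0.09417×(-2.362649)=-0.222492, 0.174888×(-1.743610)=-0.304936, 0.116592×(-2.149075)=-0.250565, 0.139013×(-1.973185)=-0.274299, 0.134529×(-2.005974)=-0.269862.
Sum = -2.053898, so H' = 2.0539.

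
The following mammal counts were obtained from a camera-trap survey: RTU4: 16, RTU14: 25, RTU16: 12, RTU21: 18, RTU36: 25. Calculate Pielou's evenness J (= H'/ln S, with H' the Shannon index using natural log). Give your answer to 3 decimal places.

Total N = 16+25+12+18+25 = 96, so the proportions are 0.16667, 0.26042, 0.125, 0.1875, 0.26042 (working shown to 5 dp, full precision carried).
H' = −Σ pᵢ ln pᵢ = −((-0.29863) + (-0.35038) + (-0.25993) + (-0.31387) + (-0.35038)) = 1.57319.
With S = 5 species, ln S = 1.60944, so J = 1.57319/1.60944 = 0.97748, i.e. 0.977 to 3 decimal places.

0.977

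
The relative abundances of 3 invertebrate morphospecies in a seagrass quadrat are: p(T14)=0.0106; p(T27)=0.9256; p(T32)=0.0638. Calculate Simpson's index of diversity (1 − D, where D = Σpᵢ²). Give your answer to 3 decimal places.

D = 0.0106² + 0.9256² + 0.0638² = 0.00011 + 0.85674 + 0.00407 = 0.86092 (working shown to 5 dp, full precision carried).
So 1 − D = 0.13908, i.e. 0.139 to 3 decimal places.

0.139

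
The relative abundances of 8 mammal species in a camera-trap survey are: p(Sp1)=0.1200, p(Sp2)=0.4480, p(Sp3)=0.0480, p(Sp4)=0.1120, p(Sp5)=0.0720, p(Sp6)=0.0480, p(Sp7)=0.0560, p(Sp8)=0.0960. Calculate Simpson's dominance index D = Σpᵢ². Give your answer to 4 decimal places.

0.2498

D = 0.12² + 0.448² + 0.048² + 0.112² + 0.072² + 0.048² + 0.056² + 0.096² = 0.014400 + 0.200704 + 0.002304 + 0.012544 + 0.005184 + 0.002304 + 0.003136 + 0.009216 = 0.249792 (working shown to 6 dp, full precision carried).
To 4 decimal places, D = 0.2498.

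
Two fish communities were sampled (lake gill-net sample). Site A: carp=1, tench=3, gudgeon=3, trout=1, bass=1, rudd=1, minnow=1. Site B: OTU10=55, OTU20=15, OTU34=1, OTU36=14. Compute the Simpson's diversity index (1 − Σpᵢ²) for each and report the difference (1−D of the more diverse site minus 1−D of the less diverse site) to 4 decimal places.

Site A: N=11, proportions 0.0909091, 0.2727273, 0.2727273, 0.0909091, 0.0909091, 0.0909091, 0.0909091, giving 1−D = 0.8099174 (working shown to 7 dp, full precision carried).
Site B: N=85, proportions 0.6470588, 0.1764706, 0.0117647, 0.1647059, giving 1−D = 0.5229066.
Difference = |0.8099174 − 0.5229066| = 0.2870108, i.e. 0.2870 to 4 decimal places.

0.2870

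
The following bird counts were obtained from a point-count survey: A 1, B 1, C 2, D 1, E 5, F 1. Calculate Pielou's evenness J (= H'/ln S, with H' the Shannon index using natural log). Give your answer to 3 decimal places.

0.860

Total N = 1+1+2+1+5+1 = 11, so the proportions are 0.09091, 0.09091, 0.18182, 0.09091, 0.45455, 0.09091 (working shown to 5 dp, full precision carried).
H' = −Σ pᵢ ln pᵢ = −((-0.21799) + (-0.21799) + (-0.30995) + (-0.21799) + (-0.35839) + (-0.21799)) = 1.54031.
With S = 6 species, ln S = 1.79176, so J = 1.54031/1.79176 = 0.85966, i.e. 0.860 to 3 decimal places.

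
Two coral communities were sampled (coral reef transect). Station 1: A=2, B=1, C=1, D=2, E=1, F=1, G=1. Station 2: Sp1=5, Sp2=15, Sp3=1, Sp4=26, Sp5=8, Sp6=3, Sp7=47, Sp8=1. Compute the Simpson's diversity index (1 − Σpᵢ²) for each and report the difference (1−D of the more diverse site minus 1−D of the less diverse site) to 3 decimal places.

Station 1: N=9, proportions 0.22222, 0.11111, 0.11111, 0.22222, 0.11111, 0.11111, 0.11111, giving 1−D = 0.83951 (working shown to 5 dp, full precision carried).
Station 2: N=106, proportions 0.04717, 0.14151, 0.00943, 0.24528, 0.07547, 0.0283, 0.4434, 0.00943, giving 1−D = 0.71431.
Difference = |0.83951 − 0.71431| = 0.12520, i.e. 0.125 to 3 decimal places.

0.125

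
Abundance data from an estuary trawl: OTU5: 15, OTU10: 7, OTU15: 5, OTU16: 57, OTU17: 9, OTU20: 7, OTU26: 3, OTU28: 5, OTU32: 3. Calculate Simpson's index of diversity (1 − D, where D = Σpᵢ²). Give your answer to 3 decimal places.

Total N = 15+7+5+57+9+7+3+5+3 = 111, so the proportions are 0.13514, 0.06306, 0.04505, 0.51351, 0.08108, 0.06306, 0.02703, 0.04505, 0.02703 (working shown to 5 dp, full precision carried).
D = 0.13514² + 0.06306² + 0.04505² + 0.51351² + 0.08108² + 0.06306² + 0.02703² + 0.04505² + 0.02703² = 0.01826 + 0.00398 + 0.00203 + 0.26370 + 0.00657 + 0.00398 + 0.00073 + 0.00203 + 0.00073 = 0.30200.
So 1 − D = 0.69800, i.e. 0.698 to 3 decimal places.

0.698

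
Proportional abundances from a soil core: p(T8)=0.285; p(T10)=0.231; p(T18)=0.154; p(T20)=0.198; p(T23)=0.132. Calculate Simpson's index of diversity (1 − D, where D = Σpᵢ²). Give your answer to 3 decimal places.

D = 0.285² + 0.231² + 0.154² + 0.198² + 0.132² = 0.08122 + 0.05336 + 0.02372 + 0.03920 + 0.01742 = 0.21493 (working shown to 5 dp, full precision carried).
So 1 − D = 0.78507, i.e. 0.785 to 3 decimal places.

0.785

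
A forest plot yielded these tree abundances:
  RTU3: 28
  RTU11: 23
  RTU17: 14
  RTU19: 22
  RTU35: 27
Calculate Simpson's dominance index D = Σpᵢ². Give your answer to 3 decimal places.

Total N = 28+23+14+22+27 = 114, so the proportions are 0.24561, 0.20175, 0.12281, 0.19298, 0.23684 (working shown to 5 dp, full precision carried).
D = 0.24561² + 0.20175² + 0.12281² + 0.19298² + 0.23684² = 0.06033 + 0.04070 + 0.01508 + 0.03724 + 0.05609 = 0.20945.
To 3 decimal places, D = 0.209.

0.209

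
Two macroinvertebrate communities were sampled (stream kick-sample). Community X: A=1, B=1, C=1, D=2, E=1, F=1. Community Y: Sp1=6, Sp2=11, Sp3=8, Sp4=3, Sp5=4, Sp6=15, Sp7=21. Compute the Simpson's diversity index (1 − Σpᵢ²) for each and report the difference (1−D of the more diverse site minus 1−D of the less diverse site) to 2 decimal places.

0.01

Community X: N=7, proportions 0.14286, 0.14286, 0.14286, 0.28571, 0.14286, 0.14286, giving 1−D = 0.81633 (working shown to 5 dp, full precision carried).
Community Y: N=68, proportions 0.08824, 0.16176, 0.11765, 0.04412, 0.05882, 0.22059, 0.30882, giving 1−D = 0.80277.
Difference = |0.81633 − 0.80277| = 0.01356, i.e. 0.01 to 2 decimal places.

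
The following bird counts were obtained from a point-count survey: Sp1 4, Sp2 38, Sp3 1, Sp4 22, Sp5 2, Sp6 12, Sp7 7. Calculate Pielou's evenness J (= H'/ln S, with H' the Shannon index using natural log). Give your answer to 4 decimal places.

0.7557

Total N = 4+38+1+22+2+12+7 = 86, so the proportions are 0.046512, 0.44186, 0.011628, 0.255814, 0.023256, 0.139535, 0.081395 (working shown to 6 dp, full precision carried).
H' = −Σ pᵢ ln pᵢ = −((-0.142700) + (-0.360894) + (-0.051795) + (-0.348752) + (-0.087470) + (-0.274806) + (-0.204175)) = 1.470592.
With S = 7 species, ln S = 1.945910, so J = 1.470592/1.945910 = 0.755735, i.e. 0.7557 to 4 decimal places.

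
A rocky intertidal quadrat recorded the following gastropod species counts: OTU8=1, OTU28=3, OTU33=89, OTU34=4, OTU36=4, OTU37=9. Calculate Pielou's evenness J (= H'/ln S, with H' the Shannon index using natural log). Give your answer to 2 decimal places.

Total N = 1+3+89+4+4+9 = 110, so the proportions are 0.0091, 0.0273, 0.8091, 0.0364, 0.0364, 0.0818 (working shown to 4 dp, full precision carried).
H' = −Σ pᵢ ln pᵢ = −((-0.0427) + (-0.0982) + (-0.1714) + (-0.1205) + (-0.1205) + (-0.2048)) = 0.7582.
With S = 6 species, ln S = 1.7918, so J = 0.7582/1.7918 = 0.4232, i.e. 0.42 to 2 decimal places.

0.42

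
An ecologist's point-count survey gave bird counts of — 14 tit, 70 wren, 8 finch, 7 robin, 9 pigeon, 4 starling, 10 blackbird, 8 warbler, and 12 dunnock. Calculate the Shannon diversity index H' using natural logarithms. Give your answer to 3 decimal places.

1.721

Total N = 14+70+8+7+9+4+10+8+12 = 142, so the proportions are 0.09859, 0.49296, 0.05634, 0.0493, 0.06338, 0.02817, 0.07042, 0.05634, 0.08451 (working shown to 5 dp, full precision carried).
Each pᵢ ln pᵢ term: 0.09859×(-2.31677)=-0.22841, 0.49296×(-0.70733)=-0.34868, 0.05634×(-2.87639)=-0.16205, 0.0493×(-3.00992)=-0.14838, 0.06338×(-2.75860)=-0.17484, 0.02817×(-3.56953)=-0.10055, 0.07042×(-2.65324)=-0.18685, 0.05634×(-2.87639)=-0.16205, 0.08451×(-2.47092)=-0.20881.
Sum = -1.72062, so H' = 1.721.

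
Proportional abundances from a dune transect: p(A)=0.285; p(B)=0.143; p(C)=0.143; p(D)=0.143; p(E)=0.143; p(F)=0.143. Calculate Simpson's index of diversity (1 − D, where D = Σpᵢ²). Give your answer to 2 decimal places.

0.82

D = 0.285² + 0.143² + 0.143² + 0.143² + 0.143² + 0.143² = 0.0812 + 0.0204 + 0.0204 + 0.0204 + 0.0204 + 0.0204 = 0.1835 (working shown to 4 dp, full precision carried).
So 1 − D = 0.8165, i.e. 0.82 to 2 decimal places.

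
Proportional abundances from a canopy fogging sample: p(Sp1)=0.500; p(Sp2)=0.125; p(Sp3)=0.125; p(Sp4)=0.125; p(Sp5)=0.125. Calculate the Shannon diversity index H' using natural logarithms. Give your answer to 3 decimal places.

Each pᵢ ln pᵢ term (working shown to 5 dp, full precision carried): 0.5×(-0.69315)=-0.34657, 0.125×(-2.07944)=-0.25993, 0.125×(-2.07944)=-0.25993, 0.125×(-2.07944)=-0.25993, 0.125×(-2.07944)=-0.25993.
Sum = -1.38629, so H' = 1.386.

1.386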